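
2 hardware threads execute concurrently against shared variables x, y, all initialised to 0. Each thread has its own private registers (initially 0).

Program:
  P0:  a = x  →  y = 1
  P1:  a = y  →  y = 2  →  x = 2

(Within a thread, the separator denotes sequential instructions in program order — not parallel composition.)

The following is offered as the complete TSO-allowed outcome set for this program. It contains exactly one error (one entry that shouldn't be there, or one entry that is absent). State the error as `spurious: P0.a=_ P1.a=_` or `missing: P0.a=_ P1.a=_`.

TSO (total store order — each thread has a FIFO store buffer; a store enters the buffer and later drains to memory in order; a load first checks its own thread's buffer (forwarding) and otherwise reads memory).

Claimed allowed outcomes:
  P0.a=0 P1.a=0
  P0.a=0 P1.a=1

missing: P0.a=2 P1.a=0

outcome vector order: (P0.a,P1.a)
TSO (3): (0,0) (0,1) (2,0)
TSO∖claimed = {(2,0)}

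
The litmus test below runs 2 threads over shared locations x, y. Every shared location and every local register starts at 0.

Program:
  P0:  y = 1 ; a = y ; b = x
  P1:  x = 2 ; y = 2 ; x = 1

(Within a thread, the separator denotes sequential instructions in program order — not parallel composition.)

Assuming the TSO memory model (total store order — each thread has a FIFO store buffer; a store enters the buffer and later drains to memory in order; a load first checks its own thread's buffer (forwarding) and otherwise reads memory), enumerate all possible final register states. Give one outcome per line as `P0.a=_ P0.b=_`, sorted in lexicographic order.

outcome vector order: (P0.a,P0.b)
|TSO outcomes| = 5

P0.a=1 P0.b=0
P0.a=1 P0.b=1
P0.a=1 P0.b=2
P0.a=2 P0.b=1
P0.a=2 P0.b=2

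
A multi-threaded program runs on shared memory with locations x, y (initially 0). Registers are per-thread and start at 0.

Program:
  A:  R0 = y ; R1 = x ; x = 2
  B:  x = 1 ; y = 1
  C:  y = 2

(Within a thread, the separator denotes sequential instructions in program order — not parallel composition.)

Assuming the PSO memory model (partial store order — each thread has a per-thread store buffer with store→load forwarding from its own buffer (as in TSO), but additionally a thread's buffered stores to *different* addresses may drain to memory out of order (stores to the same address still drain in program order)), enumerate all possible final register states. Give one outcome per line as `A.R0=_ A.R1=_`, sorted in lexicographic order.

A.R0=0 A.R1=0
A.R0=0 A.R1=1
A.R0=1 A.R1=0
A.R0=1 A.R1=1
A.R0=2 A.R1=0
A.R0=2 A.R1=1

outcome vector order: (A.R0,A.R1)
|PSO outcomes| = 6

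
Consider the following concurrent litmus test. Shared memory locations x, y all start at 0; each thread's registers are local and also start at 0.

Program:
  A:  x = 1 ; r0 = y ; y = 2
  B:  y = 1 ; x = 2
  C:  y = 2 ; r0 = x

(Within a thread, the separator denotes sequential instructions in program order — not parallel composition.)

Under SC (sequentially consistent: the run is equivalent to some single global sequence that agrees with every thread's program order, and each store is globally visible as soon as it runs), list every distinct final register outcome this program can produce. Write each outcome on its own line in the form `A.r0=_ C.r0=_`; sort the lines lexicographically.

outcome vector order: (A.r0,C.r0)
|SC outcomes| = 8

A.r0=0 C.r0=1
A.r0=0 C.r0=2
A.r0=1 C.r0=0
A.r0=1 C.r0=1
A.r0=1 C.r0=2
A.r0=2 C.r0=0
A.r0=2 C.r0=1
A.r0=2 C.r0=2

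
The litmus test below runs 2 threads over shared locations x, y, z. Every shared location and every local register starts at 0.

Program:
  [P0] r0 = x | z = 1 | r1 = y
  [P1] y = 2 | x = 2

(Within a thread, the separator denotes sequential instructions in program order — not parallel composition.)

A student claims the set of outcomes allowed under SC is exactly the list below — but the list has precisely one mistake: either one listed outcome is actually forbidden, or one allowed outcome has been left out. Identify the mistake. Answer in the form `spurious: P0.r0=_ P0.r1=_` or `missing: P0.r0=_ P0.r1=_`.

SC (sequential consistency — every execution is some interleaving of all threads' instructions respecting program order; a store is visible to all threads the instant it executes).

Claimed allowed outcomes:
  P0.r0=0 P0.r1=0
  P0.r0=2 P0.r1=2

outcome vector order: (P0.r0,P0.r1)
under SC → 00, 02, 22
SC∖claimed = {02}

missing: P0.r0=0 P0.r1=2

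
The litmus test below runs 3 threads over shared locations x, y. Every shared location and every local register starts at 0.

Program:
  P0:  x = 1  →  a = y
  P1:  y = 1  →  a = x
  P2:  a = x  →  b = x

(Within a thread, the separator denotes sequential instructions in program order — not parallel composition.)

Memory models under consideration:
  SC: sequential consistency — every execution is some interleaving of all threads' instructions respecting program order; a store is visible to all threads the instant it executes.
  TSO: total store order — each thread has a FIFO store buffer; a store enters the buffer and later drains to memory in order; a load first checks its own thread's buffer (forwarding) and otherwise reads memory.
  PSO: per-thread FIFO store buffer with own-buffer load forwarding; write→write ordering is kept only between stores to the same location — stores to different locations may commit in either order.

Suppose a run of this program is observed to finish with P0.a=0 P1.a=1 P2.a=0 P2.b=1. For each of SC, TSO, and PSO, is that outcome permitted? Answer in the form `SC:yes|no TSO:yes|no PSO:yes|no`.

outcome vector order: (P0.a,P1.a,P2.a,P2.b)
under SC → <0 1 0 0>, <0 1 0 1>, <0 1 1 1>, <1 0 0 0>, <1 0 0 1>, <1 0 1 1>, <1 1 0 0>, <1 1 0 1>, <1 1 1 1>
under TSO → <0 0 0 0>, <0 0 0 1>, <0 0 1 1>, <0 1 0 0>, <0 1 0 1>, <0 1 1 1>, <1 0 0 0>, <1 0 0 1>, <1 0 1 1>, <1 1 0 0>, <1 1 0 1>, <1 1 1 1>
under PSO → <0 0 0 0>, <0 0 0 1>, <0 0 1 1>, <0 1 0 0>, <0 1 0 1>, <0 1 1 1>, <1 0 0 0>, <1 0 0 1>, <1 0 1 1>, <1 1 0 0>, <1 1 0 1>, <1 1 1 1>
target <0 1 0 1> ∈ {SC,TSO,PSO}

SC:yes TSO:yes PSO:yes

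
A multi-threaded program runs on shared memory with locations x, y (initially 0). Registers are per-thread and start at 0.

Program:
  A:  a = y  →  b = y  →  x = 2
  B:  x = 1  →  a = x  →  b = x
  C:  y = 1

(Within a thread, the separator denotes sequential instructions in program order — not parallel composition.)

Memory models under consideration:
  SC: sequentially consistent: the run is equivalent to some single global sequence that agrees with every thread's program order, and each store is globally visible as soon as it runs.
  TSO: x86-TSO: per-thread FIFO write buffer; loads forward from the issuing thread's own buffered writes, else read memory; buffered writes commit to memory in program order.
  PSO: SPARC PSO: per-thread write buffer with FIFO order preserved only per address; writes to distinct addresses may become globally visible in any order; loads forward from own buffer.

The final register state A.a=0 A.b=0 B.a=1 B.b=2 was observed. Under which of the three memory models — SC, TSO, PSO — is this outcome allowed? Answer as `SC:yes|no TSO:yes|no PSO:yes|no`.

SC:yes TSO:yes PSO:yes

outcome vector order: (A.a,A.b,B.a,B.b)
SC: 9 outcomes — {0/0/1/1 0/0/1/2 0/0/2/2 0/1/1/1 0/1/1/2 0/1/2/2 1/1/1/1 1/1/1/2 1/1/2/2}
TSO: 9 outcomes — {0/0/1/1 0/0/1/2 0/0/2/2 0/1/1/1 0/1/1/2 0/1/2/2 1/1/1/1 1/1/1/2 1/1/2/2}
PSO: 9 outcomes — {0/0/1/1 0/0/1/2 0/0/2/2 0/1/1/1 0/1/1/2 0/1/2/2 1/1/1/1 1/1/1/2 1/1/2/2}
target 0/0/1/2 ∈ {SC,TSO,PSO}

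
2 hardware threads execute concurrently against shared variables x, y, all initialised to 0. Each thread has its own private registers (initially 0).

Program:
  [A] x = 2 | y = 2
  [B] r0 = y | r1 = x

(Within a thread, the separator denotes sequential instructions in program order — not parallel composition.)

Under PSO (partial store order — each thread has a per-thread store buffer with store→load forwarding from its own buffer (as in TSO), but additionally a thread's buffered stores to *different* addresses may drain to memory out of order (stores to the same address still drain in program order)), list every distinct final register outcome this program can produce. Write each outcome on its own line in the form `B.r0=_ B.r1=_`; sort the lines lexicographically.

B.r0=0 B.r1=0
B.r0=0 B.r1=2
B.r0=2 B.r1=0
B.r0=2 B.r1=2

outcome vector order: (B.r0,B.r1)
|PSO outcomes| = 4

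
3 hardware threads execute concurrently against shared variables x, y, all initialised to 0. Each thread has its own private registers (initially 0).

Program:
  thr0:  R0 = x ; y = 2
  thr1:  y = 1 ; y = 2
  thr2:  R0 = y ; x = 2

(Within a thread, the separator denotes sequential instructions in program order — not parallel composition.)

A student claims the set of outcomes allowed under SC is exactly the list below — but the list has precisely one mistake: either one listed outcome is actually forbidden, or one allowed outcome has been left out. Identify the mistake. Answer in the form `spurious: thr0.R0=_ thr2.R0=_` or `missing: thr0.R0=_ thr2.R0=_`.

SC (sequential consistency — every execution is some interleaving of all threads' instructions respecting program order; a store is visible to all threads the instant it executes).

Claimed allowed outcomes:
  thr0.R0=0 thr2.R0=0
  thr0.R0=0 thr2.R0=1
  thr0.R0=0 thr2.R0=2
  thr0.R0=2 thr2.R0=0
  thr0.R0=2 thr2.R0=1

missing: thr0.R0=2 thr2.R0=2

outcome vector order: (thr0.R0,thr2.R0)
SC (6): 0/0; 0/1; 0/2; 2/0; 2/1; 2/2
SC∖claimed = {2/2}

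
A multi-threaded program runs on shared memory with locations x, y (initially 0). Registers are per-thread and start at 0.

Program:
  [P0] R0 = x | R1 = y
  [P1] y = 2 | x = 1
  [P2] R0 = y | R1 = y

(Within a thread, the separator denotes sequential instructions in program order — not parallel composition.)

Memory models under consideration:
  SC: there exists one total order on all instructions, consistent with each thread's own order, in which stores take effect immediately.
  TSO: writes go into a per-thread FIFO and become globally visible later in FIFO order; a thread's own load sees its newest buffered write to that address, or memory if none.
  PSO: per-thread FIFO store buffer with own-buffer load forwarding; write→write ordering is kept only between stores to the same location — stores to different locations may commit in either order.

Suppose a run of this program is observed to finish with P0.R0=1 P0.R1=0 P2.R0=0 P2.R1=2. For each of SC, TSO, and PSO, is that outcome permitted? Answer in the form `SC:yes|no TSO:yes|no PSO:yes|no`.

outcome vector order: (P0.R0,P0.R1,P2.R0,P2.R1)
under SC → <0 0 0 0>; <0 0 0 2>; <0 0 2 2>; <0 2 0 0>; <0 2 0 2>; <0 2 2 2>; <1 2 0 0>; <1 2 0 2>; <1 2 2 2>
under TSO → <0 0 0 0>; <0 0 0 2>; <0 0 2 2>; <0 2 0 0>; <0 2 0 2>; <0 2 2 2>; <1 2 0 0>; <1 2 0 2>; <1 2 2 2>
under PSO → <0 0 0 0>; <0 0 0 2>; <0 0 2 2>; <0 2 0 0>; <0 2 0 2>; <0 2 2 2>; <1 0 0 0>; <1 0 0 2>; <1 0 2 2>; <1 2 0 0>; <1 2 0 2>; <1 2 2 2>
target <1 0 0 2> ∈ {PSO}

SC:no TSO:no PSO:yes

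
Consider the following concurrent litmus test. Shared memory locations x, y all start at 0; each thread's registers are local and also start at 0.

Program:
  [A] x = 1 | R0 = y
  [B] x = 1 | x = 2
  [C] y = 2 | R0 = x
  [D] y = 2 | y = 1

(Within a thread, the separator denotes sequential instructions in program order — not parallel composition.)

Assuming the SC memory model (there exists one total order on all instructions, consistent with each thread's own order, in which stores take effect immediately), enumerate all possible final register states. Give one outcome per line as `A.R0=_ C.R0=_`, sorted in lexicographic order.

outcome vector order: (A.R0,C.R0)
|SC outcomes| = 8

A.R0=0 C.R0=1
A.R0=0 C.R0=2
A.R0=1 C.R0=0
A.R0=1 C.R0=1
A.R0=1 C.R0=2
A.R0=2 C.R0=0
A.R0=2 C.R0=1
A.R0=2 C.R0=2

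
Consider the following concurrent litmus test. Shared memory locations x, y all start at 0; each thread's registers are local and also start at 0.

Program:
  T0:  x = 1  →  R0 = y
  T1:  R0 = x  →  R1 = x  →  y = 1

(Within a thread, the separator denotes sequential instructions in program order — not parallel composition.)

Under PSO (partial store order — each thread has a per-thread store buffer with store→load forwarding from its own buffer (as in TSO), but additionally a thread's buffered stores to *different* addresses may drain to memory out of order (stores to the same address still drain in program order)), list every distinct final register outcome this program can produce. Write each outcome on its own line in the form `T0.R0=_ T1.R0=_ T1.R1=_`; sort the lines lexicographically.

T0.R0=0 T1.R0=0 T1.R1=0
T0.R0=0 T1.R0=0 T1.R1=1
T0.R0=0 T1.R0=1 T1.R1=1
T0.R0=1 T1.R0=0 T1.R1=0
T0.R0=1 T1.R0=0 T1.R1=1
T0.R0=1 T1.R0=1 T1.R1=1

outcome vector order: (T0.R0,T1.R0,T1.R1)
|PSO outcomes| = 6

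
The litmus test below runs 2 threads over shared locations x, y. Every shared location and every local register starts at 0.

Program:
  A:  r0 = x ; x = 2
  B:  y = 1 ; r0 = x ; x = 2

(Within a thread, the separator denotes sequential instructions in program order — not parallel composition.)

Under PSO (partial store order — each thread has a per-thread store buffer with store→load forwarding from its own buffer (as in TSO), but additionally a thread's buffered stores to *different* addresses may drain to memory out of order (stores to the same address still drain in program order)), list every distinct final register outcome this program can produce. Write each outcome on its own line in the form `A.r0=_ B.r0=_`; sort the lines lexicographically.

A.r0=0 B.r0=0
A.r0=0 B.r0=2
A.r0=2 B.r0=0

outcome vector order: (A.r0,B.r0)
|PSO outcomes| = 3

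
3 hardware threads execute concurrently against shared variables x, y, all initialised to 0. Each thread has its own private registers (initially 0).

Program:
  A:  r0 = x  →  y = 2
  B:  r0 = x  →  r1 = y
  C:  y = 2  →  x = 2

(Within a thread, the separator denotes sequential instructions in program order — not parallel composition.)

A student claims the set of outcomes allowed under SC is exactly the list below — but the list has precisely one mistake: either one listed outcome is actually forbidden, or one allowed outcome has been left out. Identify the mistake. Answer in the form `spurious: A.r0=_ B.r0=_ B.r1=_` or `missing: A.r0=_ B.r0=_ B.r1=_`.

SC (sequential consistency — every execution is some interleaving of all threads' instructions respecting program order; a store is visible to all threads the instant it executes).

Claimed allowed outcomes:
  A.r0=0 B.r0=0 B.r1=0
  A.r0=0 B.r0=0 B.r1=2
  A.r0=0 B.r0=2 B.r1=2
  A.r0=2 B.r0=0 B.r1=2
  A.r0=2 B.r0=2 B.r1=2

missing: A.r0=2 B.r0=0 B.r1=0

outcome vector order: (A.r0,B.r0,B.r1)
[SC] allowed = {0/0/0, 0/0/2, 0/2/2, 2/0/0, 2/0/2, 2/2/2}
SC∖claimed = {2/0/0}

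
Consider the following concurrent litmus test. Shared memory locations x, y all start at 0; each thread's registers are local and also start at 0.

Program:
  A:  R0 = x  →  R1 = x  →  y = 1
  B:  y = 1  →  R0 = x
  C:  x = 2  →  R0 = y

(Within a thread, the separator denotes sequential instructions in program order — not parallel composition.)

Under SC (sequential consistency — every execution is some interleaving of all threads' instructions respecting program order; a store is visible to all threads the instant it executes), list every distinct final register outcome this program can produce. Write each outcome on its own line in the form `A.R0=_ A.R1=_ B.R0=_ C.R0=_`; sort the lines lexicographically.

A.R0=0 A.R1=0 B.R0=0 C.R0=1
A.R0=0 A.R1=0 B.R0=2 C.R0=0
A.R0=0 A.R1=0 B.R0=2 C.R0=1
A.R0=0 A.R1=2 B.R0=0 C.R0=1
A.R0=0 A.R1=2 B.R0=2 C.R0=0
A.R0=0 A.R1=2 B.R0=2 C.R0=1
A.R0=2 A.R1=2 B.R0=0 C.R0=1
A.R0=2 A.R1=2 B.R0=2 C.R0=0
A.R0=2 A.R1=2 B.R0=2 C.R0=1

outcome vector order: (A.R0,A.R1,B.R0,C.R0)
|SC outcomes| = 9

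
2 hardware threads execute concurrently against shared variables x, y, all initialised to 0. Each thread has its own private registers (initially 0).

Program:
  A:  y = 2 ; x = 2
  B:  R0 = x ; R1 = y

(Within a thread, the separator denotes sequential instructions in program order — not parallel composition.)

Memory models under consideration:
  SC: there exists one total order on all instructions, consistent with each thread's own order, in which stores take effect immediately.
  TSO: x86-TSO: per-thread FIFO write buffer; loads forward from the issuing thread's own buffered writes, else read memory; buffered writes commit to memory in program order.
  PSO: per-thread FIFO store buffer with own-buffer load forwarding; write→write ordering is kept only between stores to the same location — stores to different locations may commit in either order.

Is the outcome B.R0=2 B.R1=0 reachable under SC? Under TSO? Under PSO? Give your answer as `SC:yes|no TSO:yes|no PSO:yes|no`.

outcome vector order: (B.R0,B.R1)
SC (3): <0 0>, <0 2>, <2 2>
TSO (3): <0 0>, <0 2>, <2 2>
PSO (4): <0 0>, <0 2>, <2 0>, <2 2>
target <2 0> ∈ {PSO}

SC:no TSO:no PSO:yes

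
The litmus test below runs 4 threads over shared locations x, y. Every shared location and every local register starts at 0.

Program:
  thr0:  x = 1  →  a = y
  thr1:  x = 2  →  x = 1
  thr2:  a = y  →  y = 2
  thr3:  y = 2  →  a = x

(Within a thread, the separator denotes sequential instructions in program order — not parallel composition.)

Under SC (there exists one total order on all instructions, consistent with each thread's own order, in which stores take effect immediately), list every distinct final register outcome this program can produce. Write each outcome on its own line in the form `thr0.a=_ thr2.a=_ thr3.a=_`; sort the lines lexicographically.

outcome vector order: (thr0.a,thr2.a,thr3.a)
|SC outcomes| = 10

thr0.a=0 thr2.a=0 thr3.a=1
thr0.a=0 thr2.a=0 thr3.a=2
thr0.a=0 thr2.a=2 thr3.a=1
thr0.a=0 thr2.a=2 thr3.a=2
thr0.a=2 thr2.a=0 thr3.a=0
thr0.a=2 thr2.a=0 thr3.a=1
thr0.a=2 thr2.a=0 thr3.a=2
thr0.a=2 thr2.a=2 thr3.a=0
thr0.a=2 thr2.a=2 thr3.a=1
thr0.a=2 thr2.a=2 thr3.a=2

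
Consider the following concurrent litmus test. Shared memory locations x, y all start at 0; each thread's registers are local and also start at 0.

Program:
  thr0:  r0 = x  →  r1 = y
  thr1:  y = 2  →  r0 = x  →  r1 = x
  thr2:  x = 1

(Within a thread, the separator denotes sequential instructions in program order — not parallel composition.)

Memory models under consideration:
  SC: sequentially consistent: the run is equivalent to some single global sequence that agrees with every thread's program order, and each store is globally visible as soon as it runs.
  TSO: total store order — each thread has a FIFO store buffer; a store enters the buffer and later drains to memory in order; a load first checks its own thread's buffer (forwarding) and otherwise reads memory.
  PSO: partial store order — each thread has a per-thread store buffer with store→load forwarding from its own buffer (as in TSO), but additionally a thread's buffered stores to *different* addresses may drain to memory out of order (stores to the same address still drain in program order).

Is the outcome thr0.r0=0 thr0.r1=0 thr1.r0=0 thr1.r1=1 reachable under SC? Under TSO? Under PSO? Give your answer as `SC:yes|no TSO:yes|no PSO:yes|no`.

SC:yes TSO:yes PSO:yes

outcome vector order: (thr0.r0,thr0.r1,thr1.r0,thr1.r1)
SC: 10 outcomes — {0000, 0001, 0011, 0200, 0201, 0211, 1011, 1200, 1201, 1211}
TSO: 12 outcomes — {0000, 0001, 0011, 0200, 0201, 0211, 1000, 1001, 1011, 1200, 1201, 1211}
PSO: 12 outcomes — {0000, 0001, 0011, 0200, 0201, 0211, 1000, 1001, 1011, 1200, 1201, 1211}
target 0001 ∈ {SC,TSO,PSO}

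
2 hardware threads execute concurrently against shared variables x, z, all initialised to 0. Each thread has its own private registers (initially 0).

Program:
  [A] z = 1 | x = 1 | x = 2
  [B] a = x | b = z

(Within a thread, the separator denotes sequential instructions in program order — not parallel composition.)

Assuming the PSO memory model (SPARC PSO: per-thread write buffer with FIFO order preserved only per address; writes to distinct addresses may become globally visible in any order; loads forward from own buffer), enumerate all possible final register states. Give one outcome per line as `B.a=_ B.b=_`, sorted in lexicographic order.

B.a=0 B.b=0
B.a=0 B.b=1
B.a=1 B.b=0
B.a=1 B.b=1
B.a=2 B.b=0
B.a=2 B.b=1

outcome vector order: (B.a,B.b)
|PSO outcomes| = 6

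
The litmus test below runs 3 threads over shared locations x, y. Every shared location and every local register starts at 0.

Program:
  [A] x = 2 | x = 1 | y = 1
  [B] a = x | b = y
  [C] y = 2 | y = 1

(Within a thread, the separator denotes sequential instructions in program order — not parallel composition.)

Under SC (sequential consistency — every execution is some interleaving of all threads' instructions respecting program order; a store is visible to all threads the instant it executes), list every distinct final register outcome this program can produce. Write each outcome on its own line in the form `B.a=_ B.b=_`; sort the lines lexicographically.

B.a=0 B.b=0
B.a=0 B.b=1
B.a=0 B.b=2
B.a=1 B.b=0
B.a=1 B.b=1
B.a=1 B.b=2
B.a=2 B.b=0
B.a=2 B.b=1
B.a=2 B.b=2

outcome vector order: (B.a,B.b)
|SC outcomes| = 9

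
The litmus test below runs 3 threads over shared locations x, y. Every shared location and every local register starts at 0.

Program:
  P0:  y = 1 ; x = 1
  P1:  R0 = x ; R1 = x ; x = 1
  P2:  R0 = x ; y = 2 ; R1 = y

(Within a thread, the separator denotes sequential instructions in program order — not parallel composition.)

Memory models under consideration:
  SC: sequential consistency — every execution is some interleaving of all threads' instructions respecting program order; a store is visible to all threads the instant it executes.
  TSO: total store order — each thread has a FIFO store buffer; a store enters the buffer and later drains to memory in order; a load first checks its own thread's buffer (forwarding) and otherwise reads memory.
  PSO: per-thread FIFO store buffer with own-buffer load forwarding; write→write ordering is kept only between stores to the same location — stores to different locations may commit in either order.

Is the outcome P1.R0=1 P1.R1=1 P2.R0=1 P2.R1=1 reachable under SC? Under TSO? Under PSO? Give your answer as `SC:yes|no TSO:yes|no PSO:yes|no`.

outcome vector order: (P1.R0,P1.R1,P2.R0,P2.R1)
SC (10): <0 0 0 1>; <0 0 0 2>; <0 0 1 1>; <0 0 1 2>; <0 1 0 1>; <0 1 0 2>; <0 1 1 2>; <1 1 0 1>; <1 1 0 2>; <1 1 1 2>
TSO (10): <0 0 0 1>; <0 0 0 2>; <0 0 1 1>; <0 0 1 2>; <0 1 0 1>; <0 1 0 2>; <0 1 1 2>; <1 1 0 1>; <1 1 0 2>; <1 1 1 2>
PSO (12): <0 0 0 1>; <0 0 0 2>; <0 0 1 1>; <0 0 1 2>; <0 1 0 1>; <0 1 0 2>; <0 1 1 1>; <0 1 1 2>; <1 1 0 1>; <1 1 0 2>; <1 1 1 1>; <1 1 1 2>
target <1 1 1 1> ∈ {PSO}

SC:no TSO:no PSO:yes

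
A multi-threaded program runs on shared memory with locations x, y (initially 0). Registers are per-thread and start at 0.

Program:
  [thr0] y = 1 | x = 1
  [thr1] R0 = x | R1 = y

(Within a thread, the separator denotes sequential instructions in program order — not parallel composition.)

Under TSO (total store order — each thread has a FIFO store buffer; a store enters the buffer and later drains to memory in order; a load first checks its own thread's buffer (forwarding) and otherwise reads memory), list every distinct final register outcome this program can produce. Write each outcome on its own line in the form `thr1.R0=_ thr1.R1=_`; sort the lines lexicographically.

outcome vector order: (thr1.R0,thr1.R1)
|TSO outcomes| = 3

thr1.R0=0 thr1.R1=0
thr1.R0=0 thr1.R1=1
thr1.R0=1 thr1.R1=1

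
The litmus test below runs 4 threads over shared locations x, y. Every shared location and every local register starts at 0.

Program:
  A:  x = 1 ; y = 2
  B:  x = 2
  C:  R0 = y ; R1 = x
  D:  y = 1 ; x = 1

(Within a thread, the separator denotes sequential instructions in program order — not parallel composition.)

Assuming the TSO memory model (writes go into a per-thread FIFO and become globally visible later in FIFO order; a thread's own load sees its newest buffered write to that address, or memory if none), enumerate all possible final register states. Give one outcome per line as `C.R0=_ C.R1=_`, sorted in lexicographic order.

outcome vector order: (C.R0,C.R1)
|TSO outcomes| = 8

C.R0=0 C.R1=0
C.R0=0 C.R1=1
C.R0=0 C.R1=2
C.R0=1 C.R1=0
C.R0=1 C.R1=1
C.R0=1 C.R1=2
C.R0=2 C.R1=1
C.R0=2 C.R1=2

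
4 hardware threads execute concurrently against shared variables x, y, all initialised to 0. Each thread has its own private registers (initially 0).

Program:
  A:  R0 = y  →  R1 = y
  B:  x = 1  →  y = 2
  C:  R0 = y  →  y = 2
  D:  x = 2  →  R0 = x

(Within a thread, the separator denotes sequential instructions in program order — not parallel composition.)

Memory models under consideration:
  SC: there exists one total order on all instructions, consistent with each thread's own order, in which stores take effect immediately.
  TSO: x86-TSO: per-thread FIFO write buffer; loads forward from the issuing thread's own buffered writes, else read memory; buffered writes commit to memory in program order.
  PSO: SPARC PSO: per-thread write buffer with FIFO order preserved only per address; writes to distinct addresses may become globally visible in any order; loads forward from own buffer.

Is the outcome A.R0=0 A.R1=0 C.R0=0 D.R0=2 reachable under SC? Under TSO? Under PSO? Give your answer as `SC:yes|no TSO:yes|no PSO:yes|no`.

outcome vector order: (A.R0,A.R1,C.R0,D.R0)
[SC] allowed = {<0 0 0 1> <0 0 0 2> <0 0 2 1> <0 0 2 2> <0 2 0 1> <0 2 0 2> <0 2 2 1> <0 2 2 2> <2 2 0 1> <2 2 0 2> <2 2 2 1> <2 2 2 2>}
[TSO] allowed = {<0 0 0 1> <0 0 0 2> <0 0 2 1> <0 0 2 2> <0 2 0 1> <0 2 0 2> <0 2 2 1> <0 2 2 2> <2 2 0 1> <2 2 0 2> <2 2 2 1> <2 2 2 2>}
[PSO] allowed = {<0 0 0 1> <0 0 0 2> <0 0 2 1> <0 0 2 2> <0 2 0 1> <0 2 0 2> <0 2 2 1> <0 2 2 2> <2 2 0 1> <2 2 0 2> <2 2 2 1> <2 2 2 2>}
target <0 0 0 2> ∈ {SC,TSO,PSO}

SC:yes TSO:yes PSO:yes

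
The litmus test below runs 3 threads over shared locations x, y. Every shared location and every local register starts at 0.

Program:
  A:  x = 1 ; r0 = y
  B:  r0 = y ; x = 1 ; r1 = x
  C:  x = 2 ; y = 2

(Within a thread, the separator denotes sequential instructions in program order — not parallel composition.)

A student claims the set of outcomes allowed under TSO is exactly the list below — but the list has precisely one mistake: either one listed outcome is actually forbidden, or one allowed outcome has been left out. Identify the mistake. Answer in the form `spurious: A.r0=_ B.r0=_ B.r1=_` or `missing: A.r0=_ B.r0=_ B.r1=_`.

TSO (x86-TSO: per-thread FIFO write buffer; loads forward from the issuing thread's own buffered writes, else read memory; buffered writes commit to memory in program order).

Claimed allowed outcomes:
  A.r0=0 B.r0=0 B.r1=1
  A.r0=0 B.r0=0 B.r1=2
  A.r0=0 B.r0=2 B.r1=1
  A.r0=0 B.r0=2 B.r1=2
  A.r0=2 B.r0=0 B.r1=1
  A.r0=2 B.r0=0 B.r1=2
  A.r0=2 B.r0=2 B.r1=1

spurious: A.r0=0 B.r0=2 B.r1=2

outcome vector order: (A.r0,B.r0,B.r1)
under TSO → 0/0/1 0/0/2 0/2/1 2/0/1 2/0/2 2/2/1
claimed∖TSO = {0/2/2}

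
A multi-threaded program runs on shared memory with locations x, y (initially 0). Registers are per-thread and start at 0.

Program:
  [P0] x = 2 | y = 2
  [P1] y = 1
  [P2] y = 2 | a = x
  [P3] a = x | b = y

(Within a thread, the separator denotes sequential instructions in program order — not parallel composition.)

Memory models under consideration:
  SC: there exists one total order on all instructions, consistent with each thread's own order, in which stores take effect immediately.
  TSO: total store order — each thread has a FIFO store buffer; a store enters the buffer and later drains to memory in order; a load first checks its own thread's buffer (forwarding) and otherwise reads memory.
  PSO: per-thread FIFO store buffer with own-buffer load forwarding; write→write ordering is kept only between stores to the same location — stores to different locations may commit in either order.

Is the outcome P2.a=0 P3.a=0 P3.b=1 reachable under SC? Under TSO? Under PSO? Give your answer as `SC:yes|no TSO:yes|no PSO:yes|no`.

SC:yes TSO:yes PSO:yes

outcome vector order: (P2.a,P3.a,P3.b)
under SC → (0,0,0); (0,0,1); (0,0,2); (0,2,1); (0,2,2); (2,0,0); (2,0,1); (2,0,2); (2,2,0); (2,2,1); (2,2,2)
under TSO → (0,0,0); (0,0,1); (0,0,2); (0,2,0); (0,2,1); (0,2,2); (2,0,0); (2,0,1); (2,0,2); (2,2,0); (2,2,1); (2,2,2)
under PSO → (0,0,0); (0,0,1); (0,0,2); (0,2,0); (0,2,1); (0,2,2); (2,0,0); (2,0,1); (2,0,2); (2,2,0); (2,2,1); (2,2,2)
target (0,0,1) ∈ {SC,TSO,PSO}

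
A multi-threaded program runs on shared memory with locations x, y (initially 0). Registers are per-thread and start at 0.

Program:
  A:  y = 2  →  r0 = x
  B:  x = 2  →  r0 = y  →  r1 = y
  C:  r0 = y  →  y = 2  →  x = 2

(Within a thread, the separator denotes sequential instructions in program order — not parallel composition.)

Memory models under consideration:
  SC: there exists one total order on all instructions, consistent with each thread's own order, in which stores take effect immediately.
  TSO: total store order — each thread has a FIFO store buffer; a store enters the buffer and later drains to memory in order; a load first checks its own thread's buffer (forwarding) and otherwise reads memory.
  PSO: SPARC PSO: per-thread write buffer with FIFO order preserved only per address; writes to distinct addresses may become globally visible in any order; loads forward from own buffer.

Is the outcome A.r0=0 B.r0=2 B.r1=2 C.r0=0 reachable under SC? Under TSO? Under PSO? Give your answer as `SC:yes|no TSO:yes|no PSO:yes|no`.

outcome vector order: (A.r0,B.r0,B.r1,C.r0)
SC: 8 outcomes — {(0,2,2,0) (0,2,2,2) (2,0,0,0) (2,0,0,2) (2,0,2,0) (2,0,2,2) (2,2,2,0) (2,2,2,2)}
TSO: 12 outcomes — {(0,0,0,0) (0,0,0,2) (0,0,2,0) (0,0,2,2) (0,2,2,0) (0,2,2,2) (2,0,0,0) (2,0,0,2) (2,0,2,0) (2,0,2,2) (2,2,2,0) (2,2,2,2)}
PSO: 12 outcomes — {(0,0,0,0) (0,0,0,2) (0,0,2,0) (0,0,2,2) (0,2,2,0) (0,2,2,2) (2,0,0,0) (2,0,0,2) (2,0,2,0) (2,0,2,2) (2,2,2,0) (2,2,2,2)}
target (0,2,2,0) ∈ {SC,TSO,PSO}

SC:yes TSO:yes PSO:yes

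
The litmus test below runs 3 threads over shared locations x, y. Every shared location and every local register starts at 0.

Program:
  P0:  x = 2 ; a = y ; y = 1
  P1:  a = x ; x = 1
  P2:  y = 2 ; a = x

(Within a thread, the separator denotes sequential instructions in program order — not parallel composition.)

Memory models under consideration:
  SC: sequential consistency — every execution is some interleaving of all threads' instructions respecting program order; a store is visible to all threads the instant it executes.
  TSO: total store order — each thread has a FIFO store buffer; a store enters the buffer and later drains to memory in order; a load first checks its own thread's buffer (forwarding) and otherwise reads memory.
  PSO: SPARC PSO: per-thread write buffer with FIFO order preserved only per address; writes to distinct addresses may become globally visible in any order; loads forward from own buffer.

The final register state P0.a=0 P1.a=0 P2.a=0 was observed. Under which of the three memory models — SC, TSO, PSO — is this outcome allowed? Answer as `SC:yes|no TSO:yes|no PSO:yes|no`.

outcome vector order: (P0.a,P1.a,P2.a)
under SC → 001 002 021 022 200 201 202 220 221 222
under TSO → 000 001 002 020 021 022 200 201 202 220 221 222
under PSO → 000 001 002 020 021 022 200 201 202 220 221 222
target 000 ∈ {TSO,PSO}

SC:no TSO:yes PSO:yes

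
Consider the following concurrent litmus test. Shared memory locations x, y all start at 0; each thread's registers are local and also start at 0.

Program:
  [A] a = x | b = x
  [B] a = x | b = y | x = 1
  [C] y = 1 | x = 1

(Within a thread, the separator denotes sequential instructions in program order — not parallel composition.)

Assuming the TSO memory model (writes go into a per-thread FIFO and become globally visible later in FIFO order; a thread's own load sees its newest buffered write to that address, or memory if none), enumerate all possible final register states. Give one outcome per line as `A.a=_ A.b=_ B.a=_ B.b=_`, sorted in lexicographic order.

A.a=0 A.b=0 B.a=0 B.b=0
A.a=0 A.b=0 B.a=0 B.b=1
A.a=0 A.b=0 B.a=1 B.b=1
A.a=0 A.b=1 B.a=0 B.b=0
A.a=0 A.b=1 B.a=0 B.b=1
A.a=0 A.b=1 B.a=1 B.b=1
A.a=1 A.b=1 B.a=0 B.b=0
A.a=1 A.b=1 B.a=0 B.b=1
A.a=1 A.b=1 B.a=1 B.b=1

outcome vector order: (A.a,A.b,B.a,B.b)
|TSO outcomes| = 9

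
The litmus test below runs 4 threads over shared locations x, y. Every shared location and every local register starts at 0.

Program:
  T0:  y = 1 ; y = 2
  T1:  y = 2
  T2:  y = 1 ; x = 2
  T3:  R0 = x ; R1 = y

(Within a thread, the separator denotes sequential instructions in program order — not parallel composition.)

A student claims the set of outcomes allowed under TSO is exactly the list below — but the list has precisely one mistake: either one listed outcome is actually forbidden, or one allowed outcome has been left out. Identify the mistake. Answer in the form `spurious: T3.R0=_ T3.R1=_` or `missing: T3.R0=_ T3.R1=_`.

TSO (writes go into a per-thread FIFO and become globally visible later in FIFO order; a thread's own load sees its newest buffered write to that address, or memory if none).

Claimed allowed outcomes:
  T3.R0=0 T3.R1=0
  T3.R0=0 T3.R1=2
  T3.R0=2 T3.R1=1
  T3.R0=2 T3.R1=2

outcome vector order: (T3.R0,T3.R1)
[TSO] allowed = {0/0; 0/1; 0/2; 2/1; 2/2}
TSO∖claimed = {0/1}

missing: T3.R0=0 T3.R1=1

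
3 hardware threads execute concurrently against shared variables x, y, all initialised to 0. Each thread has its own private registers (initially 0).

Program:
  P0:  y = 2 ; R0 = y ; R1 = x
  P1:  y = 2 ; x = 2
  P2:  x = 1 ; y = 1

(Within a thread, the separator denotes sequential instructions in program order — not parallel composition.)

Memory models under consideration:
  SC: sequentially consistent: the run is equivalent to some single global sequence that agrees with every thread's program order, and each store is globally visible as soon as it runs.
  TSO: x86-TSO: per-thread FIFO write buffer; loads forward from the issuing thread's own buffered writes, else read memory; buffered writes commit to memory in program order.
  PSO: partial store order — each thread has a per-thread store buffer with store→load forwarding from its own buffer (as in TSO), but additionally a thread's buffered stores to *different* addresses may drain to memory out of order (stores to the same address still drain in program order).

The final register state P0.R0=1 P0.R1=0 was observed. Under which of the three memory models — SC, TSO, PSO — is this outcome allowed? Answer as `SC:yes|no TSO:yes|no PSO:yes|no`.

outcome vector order: (P0.R0,P0.R1)
SC: 5 outcomes — {(1,1) (1,2) (2,0) (2,1) (2,2)}
TSO: 5 outcomes — {(1,1) (1,2) (2,0) (2,1) (2,2)}
PSO: 6 outcomes — {(1,0) (1,1) (1,2) (2,0) (2,1) (2,2)}
target (1,0) ∈ {PSO}

SC:no TSO:no PSO:yes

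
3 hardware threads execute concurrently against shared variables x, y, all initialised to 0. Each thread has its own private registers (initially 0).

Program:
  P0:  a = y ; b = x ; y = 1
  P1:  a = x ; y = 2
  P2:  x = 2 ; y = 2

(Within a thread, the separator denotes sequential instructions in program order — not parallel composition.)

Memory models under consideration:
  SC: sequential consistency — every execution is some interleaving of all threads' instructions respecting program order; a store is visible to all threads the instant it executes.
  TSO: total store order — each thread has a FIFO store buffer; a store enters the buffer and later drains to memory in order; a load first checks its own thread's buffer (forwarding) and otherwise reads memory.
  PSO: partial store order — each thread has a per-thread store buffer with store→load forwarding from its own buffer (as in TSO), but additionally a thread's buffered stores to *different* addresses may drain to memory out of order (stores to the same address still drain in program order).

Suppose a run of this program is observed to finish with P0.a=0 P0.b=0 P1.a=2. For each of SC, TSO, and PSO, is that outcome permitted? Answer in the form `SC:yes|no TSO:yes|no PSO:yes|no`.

outcome vector order: (P0.a,P0.b,P1.a)
[SC] allowed = {<0 0 0>, <0 0 2>, <0 2 0>, <0 2 2>, <2 0 0>, <2 2 0>, <2 2 2>}
[TSO] allowed = {<0 0 0>, <0 0 2>, <0 2 0>, <0 2 2>, <2 0 0>, <2 2 0>, <2 2 2>}
[PSO] allowed = {<0 0 0>, <0 0 2>, <0 2 0>, <0 2 2>, <2 0 0>, <2 0 2>, <2 2 0>, <2 2 2>}
target <0 0 2> ∈ {SC,TSO,PSO}

SC:yes TSO:yes PSO:yes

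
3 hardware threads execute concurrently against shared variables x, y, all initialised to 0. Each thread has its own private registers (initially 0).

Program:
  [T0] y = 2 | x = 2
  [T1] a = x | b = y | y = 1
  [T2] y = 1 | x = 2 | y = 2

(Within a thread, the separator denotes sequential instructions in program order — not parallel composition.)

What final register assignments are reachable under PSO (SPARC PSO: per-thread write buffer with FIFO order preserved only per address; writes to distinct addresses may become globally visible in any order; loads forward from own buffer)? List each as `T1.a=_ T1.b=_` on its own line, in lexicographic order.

outcome vector order: (T1.a,T1.b)
|PSO outcomes| = 6

T1.a=0 T1.b=0
T1.a=0 T1.b=1
T1.a=0 T1.b=2
T1.a=2 T1.b=0
T1.a=2 T1.b=1
T1.a=2 T1.b=2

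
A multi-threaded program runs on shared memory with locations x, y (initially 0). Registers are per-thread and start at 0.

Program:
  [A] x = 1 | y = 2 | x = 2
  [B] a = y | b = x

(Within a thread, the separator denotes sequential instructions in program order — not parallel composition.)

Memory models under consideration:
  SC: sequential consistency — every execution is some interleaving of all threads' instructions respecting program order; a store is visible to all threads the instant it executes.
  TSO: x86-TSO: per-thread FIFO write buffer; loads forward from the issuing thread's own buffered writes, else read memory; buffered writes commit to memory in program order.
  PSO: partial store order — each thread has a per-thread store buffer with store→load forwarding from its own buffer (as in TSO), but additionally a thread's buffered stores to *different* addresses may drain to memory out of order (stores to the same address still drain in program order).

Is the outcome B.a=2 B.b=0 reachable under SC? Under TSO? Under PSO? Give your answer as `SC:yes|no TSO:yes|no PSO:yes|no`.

SC:no TSO:no PSO:yes

outcome vector order: (B.a,B.b)
SC (5): 00, 01, 02, 21, 22
TSO (5): 00, 01, 02, 21, 22
PSO (6): 00, 01, 02, 20, 21, 22
target 20 ∈ {PSO}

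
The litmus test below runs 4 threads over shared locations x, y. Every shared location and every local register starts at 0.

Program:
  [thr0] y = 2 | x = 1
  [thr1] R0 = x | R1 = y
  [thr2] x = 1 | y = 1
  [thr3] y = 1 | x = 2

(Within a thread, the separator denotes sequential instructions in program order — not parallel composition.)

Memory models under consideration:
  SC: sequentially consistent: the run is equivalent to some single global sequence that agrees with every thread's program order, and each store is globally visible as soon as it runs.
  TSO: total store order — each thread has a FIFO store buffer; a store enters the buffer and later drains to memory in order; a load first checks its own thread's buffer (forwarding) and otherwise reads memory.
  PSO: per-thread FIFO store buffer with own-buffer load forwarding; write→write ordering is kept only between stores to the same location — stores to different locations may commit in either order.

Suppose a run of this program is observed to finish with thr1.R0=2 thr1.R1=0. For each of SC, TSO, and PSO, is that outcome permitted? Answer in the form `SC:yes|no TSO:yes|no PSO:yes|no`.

SC:no TSO:no PSO:yes

outcome vector order: (thr1.R0,thr1.R1)
under SC → 00; 01; 02; 10; 11; 12; 21; 22
under TSO → 00; 01; 02; 10; 11; 12; 21; 22
under PSO → 00; 01; 02; 10; 11; 12; 20; 21; 22
target 20 ∈ {PSO}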